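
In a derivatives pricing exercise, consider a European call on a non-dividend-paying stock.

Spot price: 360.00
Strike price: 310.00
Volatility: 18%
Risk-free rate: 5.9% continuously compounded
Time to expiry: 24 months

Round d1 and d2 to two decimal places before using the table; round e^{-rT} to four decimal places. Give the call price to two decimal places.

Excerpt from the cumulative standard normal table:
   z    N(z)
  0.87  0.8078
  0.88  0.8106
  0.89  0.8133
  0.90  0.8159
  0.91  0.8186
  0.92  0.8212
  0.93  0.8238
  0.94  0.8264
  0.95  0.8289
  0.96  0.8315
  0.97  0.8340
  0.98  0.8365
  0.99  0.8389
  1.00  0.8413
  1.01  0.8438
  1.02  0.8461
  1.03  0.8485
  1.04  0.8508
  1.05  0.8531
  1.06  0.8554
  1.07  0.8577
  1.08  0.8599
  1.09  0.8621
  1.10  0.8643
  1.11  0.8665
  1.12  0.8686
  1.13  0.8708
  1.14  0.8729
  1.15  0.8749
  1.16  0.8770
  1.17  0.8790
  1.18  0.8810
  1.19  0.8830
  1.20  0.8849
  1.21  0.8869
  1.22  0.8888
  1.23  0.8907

90.92

σ√T = 0.18 × 1.4142 = 0.2546
d₁ = [ln(360/310) + (0.059 + 0.18²/2)·2] / 0.2546 = [0.1495 + 0.1504] / 0.2546 = 1.1782 which rounds to 1.18
d₂ = d₁ − σ√T = 1.1782 − 0.2546 = 0.9237 which rounds to 0.92
e^(−rT) = e^(−0.059·2) = 0.8887
N(d₁) = N(1.18) = 0.8810;  N(d₂) = N(0.92) = 0.8212
C = 360·0.8810 − 310·0.8887·0.8212 = 317.1600 − 226.2381 = 90.9219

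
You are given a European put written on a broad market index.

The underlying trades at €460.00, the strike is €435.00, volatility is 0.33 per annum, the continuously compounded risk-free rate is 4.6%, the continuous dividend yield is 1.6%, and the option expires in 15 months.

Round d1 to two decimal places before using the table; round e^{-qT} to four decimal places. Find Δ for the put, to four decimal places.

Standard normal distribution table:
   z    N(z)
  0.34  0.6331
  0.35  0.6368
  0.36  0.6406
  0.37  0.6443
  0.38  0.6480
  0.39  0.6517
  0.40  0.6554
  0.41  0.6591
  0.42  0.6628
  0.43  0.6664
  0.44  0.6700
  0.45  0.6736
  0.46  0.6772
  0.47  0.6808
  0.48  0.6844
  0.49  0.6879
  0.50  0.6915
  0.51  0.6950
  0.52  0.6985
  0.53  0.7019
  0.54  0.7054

-0.3235

σ√T = 0.33·√1.25 = 0.3690
ln(S/K) + (r − q + σ²/2)T = ln(460/435) + (0.046 − 0.016 + 0.33²/2)·1.25 = 0.0559 + 0.1056 = 0.1614
d₁ = 0.1614 / 0.3690 = 0.4376 which rounds to 0.44
N(d₁) = N(0.44) = 0.6700
Δ_put = e^(−qT)·(N(d₁) − 1) = 0.9802·(0.6700 − 1) = -0.3235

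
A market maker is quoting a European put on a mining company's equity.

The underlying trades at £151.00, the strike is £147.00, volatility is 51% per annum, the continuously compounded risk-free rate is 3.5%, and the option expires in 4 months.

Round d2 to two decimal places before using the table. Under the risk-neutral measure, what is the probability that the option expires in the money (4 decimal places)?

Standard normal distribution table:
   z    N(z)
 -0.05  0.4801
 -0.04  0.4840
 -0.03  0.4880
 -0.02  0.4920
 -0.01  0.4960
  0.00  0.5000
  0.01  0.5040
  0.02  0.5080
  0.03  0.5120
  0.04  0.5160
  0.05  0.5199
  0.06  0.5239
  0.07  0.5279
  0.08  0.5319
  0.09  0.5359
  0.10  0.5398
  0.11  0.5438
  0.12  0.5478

σ√T = 0.51·√0.3333 = 0.2944
ln(S/K) + (r + σ²/2)T = ln(151/147) + (0.035 + 0.51²/2)·0.3333 = 0.0268 + 0.0550 = 0.0819
d₁ = 0.0819 / 0.2944 = 0.2780 which rounds to 0.28
d₂ = d₁ − σ√T = 0.2780 − 0.2944 = -0.0164 which rounds to -0.02
Pr(exercise) under Q = N(−d₂) = N(0.02) = 0.5080

0.5080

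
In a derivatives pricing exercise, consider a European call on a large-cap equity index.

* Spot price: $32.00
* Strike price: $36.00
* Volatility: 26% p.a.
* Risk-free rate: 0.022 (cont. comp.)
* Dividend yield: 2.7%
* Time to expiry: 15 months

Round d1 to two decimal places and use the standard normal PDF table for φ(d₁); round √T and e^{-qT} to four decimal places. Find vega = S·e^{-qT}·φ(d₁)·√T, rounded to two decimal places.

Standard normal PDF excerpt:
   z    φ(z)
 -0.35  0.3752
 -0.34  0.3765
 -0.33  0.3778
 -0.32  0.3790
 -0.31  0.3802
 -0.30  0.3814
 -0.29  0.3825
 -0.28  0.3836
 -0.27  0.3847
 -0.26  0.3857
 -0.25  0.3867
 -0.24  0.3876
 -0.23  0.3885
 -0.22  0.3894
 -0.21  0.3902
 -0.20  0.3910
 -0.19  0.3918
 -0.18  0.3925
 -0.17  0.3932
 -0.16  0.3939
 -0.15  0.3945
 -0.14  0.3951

σ√T = 0.26 × 1.1180 = 0.2907
ln(S/K) + (r − q + σ²/2)T = ln(32/36) + (0.022 − 0.027 + 0.26²/2)·1.25 = -0.1178 + 0.0360 = -0.0818
d₁ = -0.0818 / 0.2907 = -0.2813 → -0.28
√T = √1.25 = 1.1180
φ(d₁) = φ(-0.28) = 0.3836
e^(−qT) = e^(−0.027·1.25) = 0.9668
vega = S·e^(−qT)·φ(d₁)·√T = 32·0.9668·0.3836·1.1180 = 13.2680

13.27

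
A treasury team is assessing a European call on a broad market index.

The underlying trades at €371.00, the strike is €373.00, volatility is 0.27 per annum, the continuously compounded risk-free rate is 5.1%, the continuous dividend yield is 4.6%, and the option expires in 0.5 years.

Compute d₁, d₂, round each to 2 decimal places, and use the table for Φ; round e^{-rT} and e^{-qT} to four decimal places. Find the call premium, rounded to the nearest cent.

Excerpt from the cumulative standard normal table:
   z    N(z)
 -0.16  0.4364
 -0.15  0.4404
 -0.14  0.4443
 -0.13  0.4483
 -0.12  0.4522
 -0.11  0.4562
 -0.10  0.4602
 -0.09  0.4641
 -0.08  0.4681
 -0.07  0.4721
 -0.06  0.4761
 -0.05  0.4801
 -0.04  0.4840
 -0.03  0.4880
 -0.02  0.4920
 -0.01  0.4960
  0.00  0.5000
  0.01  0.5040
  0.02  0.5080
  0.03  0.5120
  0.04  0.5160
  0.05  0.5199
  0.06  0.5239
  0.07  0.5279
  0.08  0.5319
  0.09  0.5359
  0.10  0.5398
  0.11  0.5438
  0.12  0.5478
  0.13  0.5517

σ√T = 0.27·√0.5 = 0.1909
d₁ = [ln(371/373) + (0.051 − 0.046 + 0.27²/2)·0.5] / 0.1909 = [-0.0054 + 0.0207] / 0.1909 = 0.0804 ⇒ 0.08
d₂ = d₁ − σ√T = 0.0804 − 0.1909 = -0.1105 ⇒ -0.11
exp(−qT) = exp(−0.046·0.5) = 0.9773;  exp(−rT) = exp(−0.051·0.5) = 0.9748
N(d₁) = N(0.08) = 0.5319;  N(d₂) = N(-0.11) = 0.4562
C = 371·0.9773·0.5319 − 373·0.9748·0.4562 = 192.8554 − 165.8745 = 26.9809

€26.98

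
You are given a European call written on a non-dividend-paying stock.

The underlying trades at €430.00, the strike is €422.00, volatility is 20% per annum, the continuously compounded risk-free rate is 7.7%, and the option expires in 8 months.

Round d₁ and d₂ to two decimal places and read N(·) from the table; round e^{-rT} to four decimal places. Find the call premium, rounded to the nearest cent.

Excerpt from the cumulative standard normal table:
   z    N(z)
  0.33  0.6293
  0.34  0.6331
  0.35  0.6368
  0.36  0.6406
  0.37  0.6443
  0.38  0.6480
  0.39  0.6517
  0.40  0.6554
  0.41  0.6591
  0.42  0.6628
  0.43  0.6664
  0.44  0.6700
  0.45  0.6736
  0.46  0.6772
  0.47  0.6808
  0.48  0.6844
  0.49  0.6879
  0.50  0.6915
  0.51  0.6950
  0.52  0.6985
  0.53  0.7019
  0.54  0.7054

€43.56

T = 0.6667;  σ√T = 0.1633
d₁ = [ln(430/422) + (0.077 + ½·0.2²)·0.6667] / (σ√T) = (0.0188 + 0.0647) / 0.1633 = 0.5110 which rounds to 0.51
d₂ = 0.5110 − 0.1633 = 0.3477 which rounds to 0.35
e^(−rT) = e^(−0.077·0.6667) = 0.9500
N(d₁) = N(0.51) = 0.6950;  N(d₂) = N(0.35) = 0.6368
C = 430·0.6950 − 422·0.9500·0.6368 = 298.8500 − 255.2931 = 43.5569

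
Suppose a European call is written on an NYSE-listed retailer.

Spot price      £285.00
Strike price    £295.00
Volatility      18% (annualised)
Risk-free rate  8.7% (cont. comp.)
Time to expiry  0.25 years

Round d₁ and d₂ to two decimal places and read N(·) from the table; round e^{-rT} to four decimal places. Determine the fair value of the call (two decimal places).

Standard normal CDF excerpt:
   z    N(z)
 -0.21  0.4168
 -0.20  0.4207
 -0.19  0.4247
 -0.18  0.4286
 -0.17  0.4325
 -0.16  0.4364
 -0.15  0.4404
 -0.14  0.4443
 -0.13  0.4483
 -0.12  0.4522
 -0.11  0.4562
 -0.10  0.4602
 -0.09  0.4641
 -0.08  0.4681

£8.56

T = 0.25;  σ√T = 0.0900
ln(S/K) + (r + σ²/2)T = ln(285/295) + (0.087 + 0.18²/2)·0.25 = -0.0345 + 0.0258 = -0.0087
d₁ = -0.0087 / 0.0900 = -0.0965 ⇒ -0.10
d₂ = d₁ − σ√T = -0.0965 − 0.0900 = -0.1865 ⇒ -0.19
e^(−rT) = e^(−0.087·0.25) = 0.9785
N(d₁) = N(-0.10) = 0.4602;  N(d₂) = N(-0.19) = 0.4247
C = 285·0.4602 − 295·0.9785·0.4247 = 131.1570 − 122.5928 = 8.5642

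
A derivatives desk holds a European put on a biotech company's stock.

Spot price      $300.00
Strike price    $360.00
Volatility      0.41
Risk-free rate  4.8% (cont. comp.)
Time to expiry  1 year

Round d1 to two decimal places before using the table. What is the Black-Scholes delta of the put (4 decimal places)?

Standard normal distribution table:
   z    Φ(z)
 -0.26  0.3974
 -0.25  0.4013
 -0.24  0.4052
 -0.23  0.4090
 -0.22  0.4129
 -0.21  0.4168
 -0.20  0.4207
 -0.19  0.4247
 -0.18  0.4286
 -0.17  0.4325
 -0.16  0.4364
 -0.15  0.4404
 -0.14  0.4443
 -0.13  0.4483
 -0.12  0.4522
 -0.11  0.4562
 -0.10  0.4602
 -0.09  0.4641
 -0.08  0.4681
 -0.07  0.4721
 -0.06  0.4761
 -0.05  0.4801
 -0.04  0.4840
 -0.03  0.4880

-0.5478

σ√T = 0.41·√1 = 0.4100
d₁ = [ln(300/360) + (0.048 + ½·0.41²)·1] / (σ√T) = (-0.1823 + 0.1321) / 0.4100 = -0.1226 → -0.12
N(d₁) = N(-0.12) = 0.4522
Δ_put = N(d₁) − 1 = 0.4522 − 1 = -0.5478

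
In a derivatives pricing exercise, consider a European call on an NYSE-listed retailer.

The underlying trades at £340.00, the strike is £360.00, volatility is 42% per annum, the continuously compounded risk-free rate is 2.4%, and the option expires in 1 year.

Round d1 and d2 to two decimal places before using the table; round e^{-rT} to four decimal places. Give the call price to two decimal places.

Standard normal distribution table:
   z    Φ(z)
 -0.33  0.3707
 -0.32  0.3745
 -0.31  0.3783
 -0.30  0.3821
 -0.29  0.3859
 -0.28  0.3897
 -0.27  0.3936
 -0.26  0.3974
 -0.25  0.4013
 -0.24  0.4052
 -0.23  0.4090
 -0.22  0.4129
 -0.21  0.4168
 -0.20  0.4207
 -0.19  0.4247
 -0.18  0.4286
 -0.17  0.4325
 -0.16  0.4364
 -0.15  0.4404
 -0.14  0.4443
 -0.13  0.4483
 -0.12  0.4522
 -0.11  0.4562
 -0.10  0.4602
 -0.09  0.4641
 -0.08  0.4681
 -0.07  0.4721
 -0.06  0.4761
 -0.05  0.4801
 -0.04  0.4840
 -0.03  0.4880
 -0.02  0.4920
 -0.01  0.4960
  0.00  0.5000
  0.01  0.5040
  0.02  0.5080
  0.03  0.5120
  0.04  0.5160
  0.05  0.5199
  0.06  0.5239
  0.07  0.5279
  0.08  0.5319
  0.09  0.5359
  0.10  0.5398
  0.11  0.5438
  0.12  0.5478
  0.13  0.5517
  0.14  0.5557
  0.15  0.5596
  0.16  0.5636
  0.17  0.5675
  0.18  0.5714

£51.95

σ√T = 0.42·√1 = 0.4200
d₁ = [ln(340/360) + (0.024 + 0.42²/2)·1] / 0.4200 = [-0.0572 + 0.1122] / 0.4200 = 0.1311 which rounds to 0.13
d₂ = d₁ − σ√T = 0.1311 − 0.4200 = -0.2889 which rounds to -0.29
exp(−rT) = exp(−0.024·1) = 0.9763
C = 340·N(0.13) − 360·0.9763·N(-0.29) = 340·0.5517 − 360·0.9763·0.3859 = 187.5780 − 135.6315 = 51.9465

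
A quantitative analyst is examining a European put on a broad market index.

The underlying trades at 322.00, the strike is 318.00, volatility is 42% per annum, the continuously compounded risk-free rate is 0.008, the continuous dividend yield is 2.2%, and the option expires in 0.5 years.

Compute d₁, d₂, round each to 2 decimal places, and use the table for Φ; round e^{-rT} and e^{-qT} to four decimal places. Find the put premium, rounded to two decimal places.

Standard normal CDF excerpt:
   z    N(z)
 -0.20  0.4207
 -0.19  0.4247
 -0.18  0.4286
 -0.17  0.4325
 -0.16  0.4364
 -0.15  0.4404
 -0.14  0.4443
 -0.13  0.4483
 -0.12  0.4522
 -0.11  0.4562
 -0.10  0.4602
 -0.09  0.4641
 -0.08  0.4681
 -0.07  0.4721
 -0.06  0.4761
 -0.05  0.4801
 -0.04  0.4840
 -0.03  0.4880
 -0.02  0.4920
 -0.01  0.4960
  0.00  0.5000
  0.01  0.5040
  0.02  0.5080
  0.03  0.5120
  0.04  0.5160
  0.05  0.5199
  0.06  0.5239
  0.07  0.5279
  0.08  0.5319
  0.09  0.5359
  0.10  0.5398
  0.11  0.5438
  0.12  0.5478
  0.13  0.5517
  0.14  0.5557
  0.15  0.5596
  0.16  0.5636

σ√T = 0.42 × 0.7071 = 0.2970
ln(S/K) + (r − q + σ²/2)T = ln(322/318) + (0.008 − 0.022 + 0.42²/2)·0.5 = 0.0125 + 0.0371 = 0.0496
d₁ = 0.0496 / 0.2970 = 0.1670 → 0.17
d₂ = d₁ − σ√T = 0.1670 − 0.2970 = -0.1300 → -0.13
e^(−qT) = e^(−0.022·0.5) = 0.9891;  e^(−rT) = e^(−0.008·0.5) = 0.9960
P = 318·0.9960·N(0.13) − 322·0.9891·N(-0.17) = 318·0.9960·0.5517 − 322·0.9891·0.4325 = 174.7388 − 137.7470 = 36.9918

36.99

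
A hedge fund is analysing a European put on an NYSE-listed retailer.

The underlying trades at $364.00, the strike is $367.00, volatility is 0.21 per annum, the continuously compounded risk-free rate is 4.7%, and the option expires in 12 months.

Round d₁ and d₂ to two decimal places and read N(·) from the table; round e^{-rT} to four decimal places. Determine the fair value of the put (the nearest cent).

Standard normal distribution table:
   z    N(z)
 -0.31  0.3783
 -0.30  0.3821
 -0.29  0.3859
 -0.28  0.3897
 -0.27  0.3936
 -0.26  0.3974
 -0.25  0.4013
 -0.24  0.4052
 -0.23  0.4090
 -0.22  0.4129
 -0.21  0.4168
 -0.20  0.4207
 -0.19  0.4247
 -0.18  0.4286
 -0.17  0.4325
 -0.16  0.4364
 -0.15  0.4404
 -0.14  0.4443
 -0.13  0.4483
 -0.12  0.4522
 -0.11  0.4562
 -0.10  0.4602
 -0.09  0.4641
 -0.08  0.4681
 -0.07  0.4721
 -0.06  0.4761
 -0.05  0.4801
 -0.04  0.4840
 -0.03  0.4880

$23.44

σ√T = 0.21·√1 = 0.2100
d₁ = [ln(364/367) + (0.047 + ½·0.21²)·1] / (σ√T) = (-0.0082 + 0.0691) / 0.2100 = 0.2897 ≈ 0.29
d₂ = 0.2897 − 0.2100 = 0.0797 ≈ 0.08
exp(−rT) = exp(−0.047·1) = 0.9541
N(−d₂) = N(-0.08) = 0.4681;  N(−d₁) = N(-0.29) = 0.3859
P = 367·0.9541·0.4681 − 364·0.3859 = 163.9074 − 140.4676 = 23.4398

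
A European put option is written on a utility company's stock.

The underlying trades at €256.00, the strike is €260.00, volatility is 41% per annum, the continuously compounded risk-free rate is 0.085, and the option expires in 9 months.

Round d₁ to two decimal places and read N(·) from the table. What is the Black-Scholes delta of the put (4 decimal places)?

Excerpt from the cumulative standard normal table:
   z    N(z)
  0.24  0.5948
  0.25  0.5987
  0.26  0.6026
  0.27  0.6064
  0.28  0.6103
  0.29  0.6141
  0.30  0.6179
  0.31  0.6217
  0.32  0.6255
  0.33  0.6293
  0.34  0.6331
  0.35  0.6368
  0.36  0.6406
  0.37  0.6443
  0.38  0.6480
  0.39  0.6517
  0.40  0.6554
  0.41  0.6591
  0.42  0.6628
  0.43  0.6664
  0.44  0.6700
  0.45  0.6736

-0.3783

T = 0.75;  σ√T = 0.3551
ln(S/K) + (r + σ²/2)T = ln(256/260) + (0.085 + 0.41²/2)·0.75 = -0.0155 + 0.1268 = 0.1113
d₁ = 0.1113 / 0.3551 = 0.3134 ≈ 0.31
N(d₁) = N(0.31) = 0.6217
Δ_put = N(d₁) − 1 = 0.6217 − 1 = -0.3783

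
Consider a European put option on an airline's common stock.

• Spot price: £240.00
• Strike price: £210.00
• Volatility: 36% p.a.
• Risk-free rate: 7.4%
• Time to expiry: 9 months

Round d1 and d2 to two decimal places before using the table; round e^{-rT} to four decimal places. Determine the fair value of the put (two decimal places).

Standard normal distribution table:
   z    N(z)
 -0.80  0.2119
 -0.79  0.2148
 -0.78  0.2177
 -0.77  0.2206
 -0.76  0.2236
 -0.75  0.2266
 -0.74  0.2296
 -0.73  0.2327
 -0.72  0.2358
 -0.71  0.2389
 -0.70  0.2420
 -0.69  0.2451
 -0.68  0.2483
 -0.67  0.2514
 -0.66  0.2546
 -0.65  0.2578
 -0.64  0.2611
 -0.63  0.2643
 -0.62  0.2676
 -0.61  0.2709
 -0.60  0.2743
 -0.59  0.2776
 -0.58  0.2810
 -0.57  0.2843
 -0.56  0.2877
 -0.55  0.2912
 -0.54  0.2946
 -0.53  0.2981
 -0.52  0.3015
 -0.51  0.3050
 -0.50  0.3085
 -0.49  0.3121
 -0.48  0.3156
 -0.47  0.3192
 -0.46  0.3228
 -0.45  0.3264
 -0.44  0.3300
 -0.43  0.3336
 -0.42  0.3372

T = 0.75;  σ√T = 0.3118
d₁ = [ln(240/210) + (0.074 + 0.36²/2)·0.75] / 0.3118 = [0.1335 + 0.1041] / 0.3118 = 0.7622 ⇒ 0.76
d₂ = d₁ − σ√T = 0.7622 − 0.3118 = 0.4504 ⇒ 0.45
e^(−rT) = e^(−0.074·0.75) = 0.9460
P = 210·0.9460·N(-0.45) − 240·N(-0.76) = 210·0.9460·0.3264 − 240·0.2236 = 64.8426 − 53.6640 = 11.1786

£11.18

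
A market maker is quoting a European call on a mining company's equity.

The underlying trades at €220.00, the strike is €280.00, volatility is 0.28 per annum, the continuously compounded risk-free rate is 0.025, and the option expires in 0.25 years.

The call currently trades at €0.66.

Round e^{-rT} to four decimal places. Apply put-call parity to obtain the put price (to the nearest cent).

€58.92

exp(−rT) = exp(−0.025·0.25) = 0.9938
Put-call parity: C − P = S − K·e^(−rT) = 220 − 280·0.9938 = 220 − 278.2640 = -58.2640
P = C − (C − P) = 0.66 − (-58.2640) = 58.9240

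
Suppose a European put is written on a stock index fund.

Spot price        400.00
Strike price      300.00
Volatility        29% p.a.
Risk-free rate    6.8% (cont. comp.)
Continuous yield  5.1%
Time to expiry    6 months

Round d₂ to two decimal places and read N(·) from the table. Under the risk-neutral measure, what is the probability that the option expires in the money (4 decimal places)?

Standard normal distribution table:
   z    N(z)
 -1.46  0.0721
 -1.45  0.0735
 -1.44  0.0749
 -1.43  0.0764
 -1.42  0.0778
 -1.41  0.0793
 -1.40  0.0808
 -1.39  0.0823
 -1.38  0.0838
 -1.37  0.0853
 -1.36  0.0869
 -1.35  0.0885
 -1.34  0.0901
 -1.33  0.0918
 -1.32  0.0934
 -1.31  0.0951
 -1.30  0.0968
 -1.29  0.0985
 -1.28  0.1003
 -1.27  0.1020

σ√T = 0.29·√0.5 = 0.2051
d₁ = [ln(400/300) + (0.068 − 0.051 + ½·0.29²)·0.5] / (σ√T) = (0.2877 + 0.0295) / 0.2051 = 1.5469 which rounds to 1.55
d₂ = 1.5469 − 0.2051 = 1.3418 which rounds to 1.34
Pr(exercise) under Q = N(−d₂) = N(-1.34) = 0.0901

0.0901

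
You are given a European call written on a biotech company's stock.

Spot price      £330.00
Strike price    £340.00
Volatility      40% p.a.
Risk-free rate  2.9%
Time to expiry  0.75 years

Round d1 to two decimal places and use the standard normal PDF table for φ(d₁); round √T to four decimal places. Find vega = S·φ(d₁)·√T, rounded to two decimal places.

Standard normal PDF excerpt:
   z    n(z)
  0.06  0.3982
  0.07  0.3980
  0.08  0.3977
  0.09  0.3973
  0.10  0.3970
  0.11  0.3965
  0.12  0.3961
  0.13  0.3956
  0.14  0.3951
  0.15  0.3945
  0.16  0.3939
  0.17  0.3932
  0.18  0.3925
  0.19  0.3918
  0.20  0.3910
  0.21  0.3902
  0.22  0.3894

112.74

T = 0.75;  σ√T = 0.3464
d₁ = [ln(330/340) + (0.029 + ½·0.4²)·0.75] / (σ√T) = (-0.0299 + 0.0818) / 0.3464 = 0.1498 ≈ 0.15
√T = √0.75 = 0.8660
φ(d₁) = φ(0.15) = 0.3945
vega = S·φ(d₁)·√T = 330·0.3945·0.8660 = 112.7402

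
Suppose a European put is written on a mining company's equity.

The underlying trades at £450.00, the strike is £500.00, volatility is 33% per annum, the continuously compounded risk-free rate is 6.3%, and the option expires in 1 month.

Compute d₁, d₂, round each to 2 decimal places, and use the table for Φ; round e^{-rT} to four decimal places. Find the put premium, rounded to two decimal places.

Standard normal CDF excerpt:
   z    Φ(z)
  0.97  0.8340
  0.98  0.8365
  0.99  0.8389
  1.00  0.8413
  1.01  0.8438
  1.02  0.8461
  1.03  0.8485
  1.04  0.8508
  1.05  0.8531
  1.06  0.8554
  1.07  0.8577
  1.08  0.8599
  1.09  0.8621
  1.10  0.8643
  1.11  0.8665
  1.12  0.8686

£51.32

T = 0.08333;  σ√T = 0.0953
ln(S/K) + (r + σ²/2)T = ln(450/500) + (0.063 + 0.33²/2)·0.08333 = -0.1054 + 0.0098 = -0.0956
d₁ = -0.0956 / 0.0953 = -1.0033 which rounds to -1.00
d₂ = d₁ − σ√T = -1.0033 − 0.0953 = -1.0985 which rounds to -1.10
exp(−rT) = exp(−0.063·0.08333) = 0.9948
N(−d₂) = N(1.10) = 0.8643;  N(−d₁) = N(1.00) = 0.8413
P = 500·0.9948·0.8643 − 450·0.8413 = 429.9028 − 378.5850 = 51.3178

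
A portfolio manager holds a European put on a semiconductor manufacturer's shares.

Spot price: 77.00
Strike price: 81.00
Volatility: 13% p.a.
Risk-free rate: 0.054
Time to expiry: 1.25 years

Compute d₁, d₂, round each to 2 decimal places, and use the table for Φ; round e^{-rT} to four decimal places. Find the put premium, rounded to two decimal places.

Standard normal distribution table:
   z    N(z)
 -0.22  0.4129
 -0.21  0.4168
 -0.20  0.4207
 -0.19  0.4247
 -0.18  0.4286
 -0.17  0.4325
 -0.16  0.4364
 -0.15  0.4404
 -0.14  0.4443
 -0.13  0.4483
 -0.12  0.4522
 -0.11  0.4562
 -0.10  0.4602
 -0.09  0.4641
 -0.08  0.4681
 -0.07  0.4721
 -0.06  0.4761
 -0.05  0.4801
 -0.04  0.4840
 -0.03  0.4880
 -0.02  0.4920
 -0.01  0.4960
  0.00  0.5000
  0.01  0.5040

T = 1.25;  σ√T = 0.1453
d₁ = [ln(77/81) + (0.054 + 0.13²/2)·1.25] / 0.1453 = [-0.0506 + 0.0781] / 0.1453 = 0.1886 which rounds to 0.19
d₂ = d₁ − σ√T = 0.1886 − 0.1453 = 0.0433 which rounds to 0.04
e^(−rT) = e^(−0.054·1.25) = 0.9347
N(−d₂) = N(-0.04) = 0.4840;  N(−d₁) = N(-0.19) = 0.4247
P = 81·0.9347·0.4840 − 77·0.4247 = 36.6440 − 32.7019 = 3.9421

3.94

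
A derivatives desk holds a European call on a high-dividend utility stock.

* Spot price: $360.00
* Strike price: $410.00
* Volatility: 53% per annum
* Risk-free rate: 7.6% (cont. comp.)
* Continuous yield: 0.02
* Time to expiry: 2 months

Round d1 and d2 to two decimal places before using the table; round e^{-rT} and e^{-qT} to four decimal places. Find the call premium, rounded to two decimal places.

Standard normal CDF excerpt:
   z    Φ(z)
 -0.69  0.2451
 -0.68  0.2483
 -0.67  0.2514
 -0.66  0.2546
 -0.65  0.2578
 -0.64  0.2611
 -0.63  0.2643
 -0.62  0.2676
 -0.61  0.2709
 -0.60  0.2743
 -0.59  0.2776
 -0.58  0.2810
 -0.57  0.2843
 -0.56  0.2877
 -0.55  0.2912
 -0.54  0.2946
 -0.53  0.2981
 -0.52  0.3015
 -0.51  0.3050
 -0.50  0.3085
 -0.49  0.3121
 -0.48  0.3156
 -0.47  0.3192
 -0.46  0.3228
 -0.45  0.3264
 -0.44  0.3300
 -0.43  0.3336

T = 0.1667;  σ√T = 0.2164
d₁ = [ln(360/410) + (0.076 − 0.02 + ½·0.53²)·0.1667] / (σ√T) = (-0.1301 + 0.0327) / 0.2164 = -0.4497 → -0.45
d₂ = -0.4497 − 0.2164 = -0.6661 → -0.67
exp(−qT) = exp(−0.02·0.1667) = 0.9967;  exp(−rT) = exp(−0.076·0.1667) = 0.9874
N(d₁) = N(-0.45) = 0.3264;  N(d₂) = N(-0.67) = 0.2514
C = 360·0.9967·0.3264 − 410·0.9874·0.2514 = 117.1162 − 101.7753 = 15.3410

$15.34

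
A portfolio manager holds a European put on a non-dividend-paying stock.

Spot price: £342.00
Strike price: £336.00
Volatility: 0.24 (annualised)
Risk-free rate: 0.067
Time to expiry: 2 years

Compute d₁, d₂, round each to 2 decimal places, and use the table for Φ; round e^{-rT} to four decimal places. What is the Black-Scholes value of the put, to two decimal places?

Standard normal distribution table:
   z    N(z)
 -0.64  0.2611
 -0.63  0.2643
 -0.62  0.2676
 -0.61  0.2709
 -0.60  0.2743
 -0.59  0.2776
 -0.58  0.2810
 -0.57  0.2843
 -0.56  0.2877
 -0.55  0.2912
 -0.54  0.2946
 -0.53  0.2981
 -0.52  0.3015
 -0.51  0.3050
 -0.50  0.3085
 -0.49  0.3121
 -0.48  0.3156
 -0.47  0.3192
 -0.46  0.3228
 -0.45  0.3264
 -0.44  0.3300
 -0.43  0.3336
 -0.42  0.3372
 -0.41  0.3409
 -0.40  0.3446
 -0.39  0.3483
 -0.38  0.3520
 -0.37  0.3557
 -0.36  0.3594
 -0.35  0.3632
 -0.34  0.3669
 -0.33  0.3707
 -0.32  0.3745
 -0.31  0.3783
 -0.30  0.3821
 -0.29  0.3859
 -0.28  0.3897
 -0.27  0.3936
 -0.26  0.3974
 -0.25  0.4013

£23.00

σ√T = 0.24·√2 = 0.3394
d₁ = [ln(342/336) + (0.067 + ½·0.24²)·2] / (σ√T) = (0.0177 + 0.1916) / 0.3394 = 0.6167 ⇒ 0.62
d₂ = 0.6167 − 0.3394 = 0.2772 ⇒ 0.28
e^(−rT) = e^(−0.067·2) = 0.8746
N(−d₂) = N(-0.28) = 0.3897;  N(−d₁) = N(-0.62) = 0.2676
P = 336·0.8746·0.3897 − 342·0.2676 = 114.5194 − 91.5192 = 23.0002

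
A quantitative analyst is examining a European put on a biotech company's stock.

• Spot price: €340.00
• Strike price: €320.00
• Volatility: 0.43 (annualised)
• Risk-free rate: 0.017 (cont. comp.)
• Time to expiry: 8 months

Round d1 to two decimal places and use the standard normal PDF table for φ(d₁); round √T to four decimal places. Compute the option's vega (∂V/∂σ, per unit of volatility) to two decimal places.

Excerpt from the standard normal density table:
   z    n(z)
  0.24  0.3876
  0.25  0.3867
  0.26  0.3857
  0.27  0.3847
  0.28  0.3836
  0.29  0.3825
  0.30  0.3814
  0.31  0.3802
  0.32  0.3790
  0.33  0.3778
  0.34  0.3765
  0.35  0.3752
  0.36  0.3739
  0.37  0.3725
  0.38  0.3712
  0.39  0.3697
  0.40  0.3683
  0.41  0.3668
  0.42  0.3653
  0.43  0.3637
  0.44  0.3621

103.05

σ√T = 0.43·√0.6667 = 0.3511
ln(S/K) + (r + σ²/2)T = ln(340/320) + (0.017 + 0.43²/2)·0.6667 = 0.0606 + 0.0730 = 0.1336
d₁ = 0.1336 / 0.3511 = 0.3805 → 0.38
√T = √0.6667 = 0.8165
φ(d₁) = φ(0.38) = 0.3712
vega = S·φ(d₁)·√T = 340·0.3712·0.8165 = 103.0488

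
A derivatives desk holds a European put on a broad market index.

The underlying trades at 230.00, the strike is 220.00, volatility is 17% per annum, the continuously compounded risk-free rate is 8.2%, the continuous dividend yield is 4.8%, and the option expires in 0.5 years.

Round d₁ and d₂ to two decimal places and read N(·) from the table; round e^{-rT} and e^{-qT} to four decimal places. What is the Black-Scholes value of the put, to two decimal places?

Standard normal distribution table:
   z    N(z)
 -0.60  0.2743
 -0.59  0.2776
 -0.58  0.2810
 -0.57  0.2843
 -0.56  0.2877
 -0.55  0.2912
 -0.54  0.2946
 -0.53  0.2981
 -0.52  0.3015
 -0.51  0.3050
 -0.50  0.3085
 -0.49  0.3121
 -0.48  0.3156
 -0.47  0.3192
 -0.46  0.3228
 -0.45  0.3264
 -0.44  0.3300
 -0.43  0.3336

σ√T = 0.17·√0.5 = 0.1202
ln(S/K) + (r − q + σ²/2)T = ln(230/220) + (0.082 − 0.048 + 0.17²/2)·0.5 = 0.0445 + 0.0242 = 0.0687
d₁ = 0.0687 / 0.1202 = 0.5713 which rounds to 0.57
d₂ = d₁ − σ√T = 0.5713 − 0.1202 = 0.4511 which rounds to 0.45
exp(−qT) = exp(−0.048·0.5) = 0.9763;  exp(−rT) = exp(−0.082·0.5) = 0.9598
N(−d₂) = N(-0.45) = 0.3264;  N(−d₁) = N(-0.57) = 0.2843
P = 220·0.9598·0.3264 − 230·0.9763·0.2843 = 68.9213 − 63.8393 = 5.0820

5.08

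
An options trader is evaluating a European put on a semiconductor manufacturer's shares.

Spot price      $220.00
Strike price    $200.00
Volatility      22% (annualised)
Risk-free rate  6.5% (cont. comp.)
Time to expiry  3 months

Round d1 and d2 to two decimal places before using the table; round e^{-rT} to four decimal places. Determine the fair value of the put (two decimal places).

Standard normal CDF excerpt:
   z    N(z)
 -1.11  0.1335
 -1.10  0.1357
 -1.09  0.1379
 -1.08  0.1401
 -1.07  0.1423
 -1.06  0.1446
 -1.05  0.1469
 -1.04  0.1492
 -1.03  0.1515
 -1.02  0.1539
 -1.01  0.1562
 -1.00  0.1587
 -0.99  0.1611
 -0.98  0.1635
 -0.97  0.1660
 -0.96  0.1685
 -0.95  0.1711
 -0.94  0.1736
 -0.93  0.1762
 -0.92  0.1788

$1.85

σ√T = 0.22 × 0.5000 = 0.1100
d₁ = [ln(220/200) + (0.065 + ½·0.22²)·0.25] / (σ√T) = (0.0953 + 0.0223) / 0.1100 = 1.0692 which rounds to 1.07
d₂ = 1.0692 − 0.1100 = 0.9592 which rounds to 0.96
e^(−rT) = e^(−0.065·0.25) = 0.9839
P = 200·0.9839·N(-0.96) − 220·N(-1.07) = 200·0.9839·0.1685 − 220·0.1423 = 33.1574 − 31.3060 = 1.8514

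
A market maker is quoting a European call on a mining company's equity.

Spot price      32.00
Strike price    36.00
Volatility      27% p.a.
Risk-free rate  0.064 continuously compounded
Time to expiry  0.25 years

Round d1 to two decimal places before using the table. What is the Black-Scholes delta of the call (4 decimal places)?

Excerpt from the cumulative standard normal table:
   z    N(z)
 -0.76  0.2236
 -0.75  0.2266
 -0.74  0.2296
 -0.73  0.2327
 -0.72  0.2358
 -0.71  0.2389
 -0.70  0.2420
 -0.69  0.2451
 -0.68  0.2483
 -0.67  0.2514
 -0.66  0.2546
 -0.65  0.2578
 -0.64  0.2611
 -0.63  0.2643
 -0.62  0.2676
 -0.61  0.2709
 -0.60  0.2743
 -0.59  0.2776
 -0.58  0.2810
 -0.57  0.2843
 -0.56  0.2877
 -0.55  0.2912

σ√T = 0.27 × 0.5000 = 0.1350
d₁ = [ln(32/36) + (0.064 + ½·0.27²)·0.25] / (σ√T) = (-0.1178 + 0.0251) / 0.1350 = -0.6864 which rounds to -0.69
N(d₁) = N(-0.69) = 0.2451
Δ_call = N(d₁) = 0.2451

0.2451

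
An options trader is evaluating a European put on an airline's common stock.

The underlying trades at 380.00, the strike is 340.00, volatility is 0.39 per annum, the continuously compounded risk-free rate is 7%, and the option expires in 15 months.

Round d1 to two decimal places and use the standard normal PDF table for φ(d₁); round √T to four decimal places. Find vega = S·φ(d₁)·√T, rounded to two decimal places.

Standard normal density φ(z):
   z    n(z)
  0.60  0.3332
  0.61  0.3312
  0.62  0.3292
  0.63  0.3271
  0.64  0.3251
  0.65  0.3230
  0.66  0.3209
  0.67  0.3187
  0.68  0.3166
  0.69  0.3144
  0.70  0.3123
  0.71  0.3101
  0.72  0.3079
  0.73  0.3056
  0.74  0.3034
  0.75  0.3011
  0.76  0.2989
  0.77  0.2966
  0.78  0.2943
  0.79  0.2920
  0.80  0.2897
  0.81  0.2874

σ√T = 0.39 × 1.1180 = 0.4360
ln(S/K) + (r + σ²/2)T = ln(380/340) + (0.07 + 0.39²/2)·1.25 = 0.1112 + 0.1826 = 0.2938
d₁ = 0.2938 / 0.4360 = 0.6738 ≈ 0.67
√T = √1.25 = 1.1180
φ(d₁) = φ(0.67) = 0.3187
vega = S·φ(d₁)·√T = 380·0.3187·1.1180 = 135.3965

135.40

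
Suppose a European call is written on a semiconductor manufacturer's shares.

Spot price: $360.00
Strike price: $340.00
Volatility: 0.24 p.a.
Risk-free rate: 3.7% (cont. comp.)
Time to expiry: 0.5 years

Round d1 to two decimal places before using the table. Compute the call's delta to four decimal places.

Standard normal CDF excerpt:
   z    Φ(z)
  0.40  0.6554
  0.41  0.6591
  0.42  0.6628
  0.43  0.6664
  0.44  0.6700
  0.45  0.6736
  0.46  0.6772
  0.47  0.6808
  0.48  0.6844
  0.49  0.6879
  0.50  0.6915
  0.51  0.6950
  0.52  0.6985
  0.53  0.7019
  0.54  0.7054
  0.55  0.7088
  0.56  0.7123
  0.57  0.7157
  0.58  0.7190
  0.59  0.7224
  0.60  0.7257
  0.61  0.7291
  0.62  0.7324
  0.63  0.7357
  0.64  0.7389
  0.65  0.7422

0.7019

σ√T = 0.24 × 0.7071 = 0.1697
ln(S/K) + (r + σ²/2)T = ln(360/340) + (0.037 + 0.24²/2)·0.5 = 0.0572 + 0.0329 = 0.0901
d₁ = 0.0901 / 0.1697 = 0.5307 ⇒ 0.53
N(d₁) = N(0.53) = 0.7019
Δ_call = N(d₁) = 0.7019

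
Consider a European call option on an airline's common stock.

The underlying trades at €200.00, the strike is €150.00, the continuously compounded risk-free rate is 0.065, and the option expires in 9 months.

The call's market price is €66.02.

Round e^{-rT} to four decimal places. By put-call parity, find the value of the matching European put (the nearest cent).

€8.88

e^(−rT) = e^(−0.065·0.75) = 0.9524
Put-call parity: C − P = S − K·e^(−rT) = 200 − 150·0.9524 = 200 − 142.8600 = 57.1400
P = C − (C − P) = 66.02 − (57.1400) = 8.8800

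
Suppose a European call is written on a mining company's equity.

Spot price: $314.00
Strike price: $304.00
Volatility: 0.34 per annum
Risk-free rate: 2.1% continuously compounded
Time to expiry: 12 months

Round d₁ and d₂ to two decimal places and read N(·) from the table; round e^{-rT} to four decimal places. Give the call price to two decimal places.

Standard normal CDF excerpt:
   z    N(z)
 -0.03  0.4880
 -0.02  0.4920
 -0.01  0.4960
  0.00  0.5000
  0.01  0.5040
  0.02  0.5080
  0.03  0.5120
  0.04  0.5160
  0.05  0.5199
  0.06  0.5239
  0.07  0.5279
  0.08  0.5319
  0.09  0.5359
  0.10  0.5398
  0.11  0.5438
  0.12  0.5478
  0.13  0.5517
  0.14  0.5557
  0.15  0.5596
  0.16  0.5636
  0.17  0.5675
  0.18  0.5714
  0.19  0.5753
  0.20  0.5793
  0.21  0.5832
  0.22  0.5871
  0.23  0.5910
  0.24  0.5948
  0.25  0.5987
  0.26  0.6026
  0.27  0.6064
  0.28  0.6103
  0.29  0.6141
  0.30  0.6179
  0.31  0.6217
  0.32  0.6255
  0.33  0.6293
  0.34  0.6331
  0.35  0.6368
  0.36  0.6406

σ√T = 0.34·√1 = 0.3400
d₁ = [ln(314/304) + (0.021 + ½·0.34²)·1] / (σ√T) = (0.0324 + 0.0788) / 0.3400 = 0.3270 → 0.33
d₂ = 0.3270 − 0.3400 = -0.0130 → -0.01
exp(−rT) = exp(−0.021·1) = 0.9792
C = 314·N(0.33) − 304·0.9792·N(-0.01) = 314·0.6293 − 304·0.9792·0.4960 = 197.6002 − 147.6477 = 49.9525

$49.95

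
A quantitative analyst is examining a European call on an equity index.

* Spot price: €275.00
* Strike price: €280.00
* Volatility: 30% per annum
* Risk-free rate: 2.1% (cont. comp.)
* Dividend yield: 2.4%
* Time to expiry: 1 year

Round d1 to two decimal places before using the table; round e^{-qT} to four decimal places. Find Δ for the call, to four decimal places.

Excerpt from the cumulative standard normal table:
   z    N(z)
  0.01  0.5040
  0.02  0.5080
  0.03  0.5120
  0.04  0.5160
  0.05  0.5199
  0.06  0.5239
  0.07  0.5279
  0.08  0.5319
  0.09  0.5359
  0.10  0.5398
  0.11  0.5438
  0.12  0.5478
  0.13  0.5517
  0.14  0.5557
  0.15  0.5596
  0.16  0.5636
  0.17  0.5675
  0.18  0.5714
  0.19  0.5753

T = 1;  σ√T = 0.3000
d₁ = [ln(275/280) + (0.021 − 0.024 + 0.3²/2)·1] / 0.3000 = [-0.0180 + 0.0420] / 0.3000 = 0.0799 → 0.08
N(d₁) = N(0.08) = 0.5319
Δ_call = exp(−qT)·N(d₁) = 0.9763·0.5319 = 0.5193

0.5193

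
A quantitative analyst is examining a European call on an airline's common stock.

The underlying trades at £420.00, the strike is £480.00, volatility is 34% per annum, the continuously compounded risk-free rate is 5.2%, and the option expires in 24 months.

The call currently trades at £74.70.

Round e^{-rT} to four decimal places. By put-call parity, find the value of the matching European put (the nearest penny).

£87.28

exp(−rT) = exp(−0.052·2) = 0.9012
Put-call parity: C − P = S − K·e^(−rT) = 420 − 480·0.9012 = 420 − 432.5760 = -12.5760
P = C − (C − P) = 74.70 − (-12.5760) = 87.2760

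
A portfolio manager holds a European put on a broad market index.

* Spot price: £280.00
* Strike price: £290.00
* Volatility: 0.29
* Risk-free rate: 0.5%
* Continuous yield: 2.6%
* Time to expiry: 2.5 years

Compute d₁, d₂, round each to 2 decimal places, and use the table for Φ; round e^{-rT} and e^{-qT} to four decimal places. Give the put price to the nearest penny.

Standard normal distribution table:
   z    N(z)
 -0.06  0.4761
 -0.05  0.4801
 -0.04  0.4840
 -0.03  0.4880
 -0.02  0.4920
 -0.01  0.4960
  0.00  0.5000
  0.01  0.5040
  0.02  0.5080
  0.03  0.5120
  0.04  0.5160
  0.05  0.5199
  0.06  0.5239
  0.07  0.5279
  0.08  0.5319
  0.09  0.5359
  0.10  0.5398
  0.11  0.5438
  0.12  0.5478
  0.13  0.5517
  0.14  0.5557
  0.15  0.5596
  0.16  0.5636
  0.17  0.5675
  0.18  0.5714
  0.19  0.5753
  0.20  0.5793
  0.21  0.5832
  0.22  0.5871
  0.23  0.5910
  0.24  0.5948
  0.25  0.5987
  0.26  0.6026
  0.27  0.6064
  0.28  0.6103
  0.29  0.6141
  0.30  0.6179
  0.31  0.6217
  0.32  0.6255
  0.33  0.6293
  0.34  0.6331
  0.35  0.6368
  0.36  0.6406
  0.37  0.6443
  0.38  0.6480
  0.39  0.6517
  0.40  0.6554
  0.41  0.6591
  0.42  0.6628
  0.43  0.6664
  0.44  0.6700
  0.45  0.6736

σ√T = 0.29 × 1.5811 = 0.4585
d₁ = [ln(280/290) + (0.005 − 0.026 + 0.29²/2)·2.5] / 0.4585 = [-0.0351 + 0.0526] / 0.4585 = 0.0382 → 0.04
d₂ = d₁ − σ√T = 0.0382 − 0.4585 = -0.4203 → -0.42
e^(−qT) = e^(−0.026·2.5) = 0.9371;  e^(−rT) = e^(−0.005·2.5) = 0.9876
P = 290·0.9876·N(0.42) − 280·0.9371·N(-0.04) = 290·0.9876·0.6628 − 280·0.9371·0.4840 = 189.8286 − 126.9958 = 62.8328

£62.83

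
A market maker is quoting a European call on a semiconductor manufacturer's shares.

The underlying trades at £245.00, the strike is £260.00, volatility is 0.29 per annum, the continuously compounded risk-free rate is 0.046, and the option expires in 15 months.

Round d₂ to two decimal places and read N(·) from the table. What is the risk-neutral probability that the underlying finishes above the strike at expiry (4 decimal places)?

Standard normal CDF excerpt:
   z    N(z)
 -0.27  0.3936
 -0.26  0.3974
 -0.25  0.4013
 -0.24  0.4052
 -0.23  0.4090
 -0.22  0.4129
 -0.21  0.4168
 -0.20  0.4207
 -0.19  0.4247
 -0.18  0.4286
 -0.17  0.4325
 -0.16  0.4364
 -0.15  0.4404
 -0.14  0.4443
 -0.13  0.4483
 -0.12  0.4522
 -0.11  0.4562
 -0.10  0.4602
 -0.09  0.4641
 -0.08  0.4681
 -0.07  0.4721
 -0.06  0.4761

0.4325

σ√T = 0.29 × 1.1180 = 0.3242
ln(S/K) + (r + σ²/2)T = ln(245/260) + (0.046 + 0.29²/2)·1.25 = -0.0594 + 0.1101 = 0.0506
d₁ = 0.0506 / 0.3242 = 0.1562 ⇒ 0.16
d₂ = d₁ − σ√T = 0.1562 − 0.3242 = -0.1680 ⇒ -0.17
Pr(exercise) under Q = N(d₂) = 0.4325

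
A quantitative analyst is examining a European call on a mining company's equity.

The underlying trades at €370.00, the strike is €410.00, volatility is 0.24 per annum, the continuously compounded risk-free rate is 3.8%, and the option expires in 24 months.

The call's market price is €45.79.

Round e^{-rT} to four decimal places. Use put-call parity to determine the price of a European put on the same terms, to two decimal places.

exp(−rT) = exp(−0.038·2) = 0.9268
Put-call parity: C − P = S − K·e^(−rT) = 370 − 410·0.9268 = 370 − 379.9880 = -9.9880
P = C − (C − P) = 45.79 − (-9.9880) = 55.7780

€55.78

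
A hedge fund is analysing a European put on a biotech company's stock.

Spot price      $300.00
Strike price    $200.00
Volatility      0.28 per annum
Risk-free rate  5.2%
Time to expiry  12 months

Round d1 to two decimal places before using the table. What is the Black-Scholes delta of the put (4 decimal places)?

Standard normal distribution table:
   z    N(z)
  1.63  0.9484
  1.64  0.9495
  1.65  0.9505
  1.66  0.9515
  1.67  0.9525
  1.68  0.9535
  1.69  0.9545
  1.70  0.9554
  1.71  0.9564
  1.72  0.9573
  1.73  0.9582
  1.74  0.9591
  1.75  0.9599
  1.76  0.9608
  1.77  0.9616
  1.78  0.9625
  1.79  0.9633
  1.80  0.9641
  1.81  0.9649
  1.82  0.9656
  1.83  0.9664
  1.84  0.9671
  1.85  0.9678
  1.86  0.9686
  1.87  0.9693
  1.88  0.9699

σ√T = 0.28·√1 = 0.2800
d₁ = [ln(300/200) + (0.052 + ½·0.28²)·1] / (σ√T) = (0.4055 + 0.0912) / 0.2800 = 1.7738 ⇒ 1.77
N(d₁) = N(1.77) = 0.9616
Δ_put = N(d₁) − 1 = 0.9616 − 1 = -0.0384

-0.0384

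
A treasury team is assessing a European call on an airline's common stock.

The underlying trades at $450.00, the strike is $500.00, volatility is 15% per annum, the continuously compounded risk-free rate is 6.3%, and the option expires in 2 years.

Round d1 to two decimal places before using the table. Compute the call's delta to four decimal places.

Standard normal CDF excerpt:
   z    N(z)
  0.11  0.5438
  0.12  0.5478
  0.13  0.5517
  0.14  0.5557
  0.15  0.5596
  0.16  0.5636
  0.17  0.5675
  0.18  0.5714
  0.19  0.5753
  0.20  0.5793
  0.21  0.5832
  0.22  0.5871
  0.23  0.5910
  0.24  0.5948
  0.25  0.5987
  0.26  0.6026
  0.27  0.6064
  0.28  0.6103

σ√T = 0.15·√2 = 0.2121
d₁ = [ln(450/500) + (0.063 + 0.15²/2)·2] / 0.2121 = [-0.1054 + 0.1485] / 0.2121 = 0.2034 ⇒ 0.20
N(d₁) = N(0.20) = 0.5793
Δ_call = N(d₁) = 0.5793

0.5793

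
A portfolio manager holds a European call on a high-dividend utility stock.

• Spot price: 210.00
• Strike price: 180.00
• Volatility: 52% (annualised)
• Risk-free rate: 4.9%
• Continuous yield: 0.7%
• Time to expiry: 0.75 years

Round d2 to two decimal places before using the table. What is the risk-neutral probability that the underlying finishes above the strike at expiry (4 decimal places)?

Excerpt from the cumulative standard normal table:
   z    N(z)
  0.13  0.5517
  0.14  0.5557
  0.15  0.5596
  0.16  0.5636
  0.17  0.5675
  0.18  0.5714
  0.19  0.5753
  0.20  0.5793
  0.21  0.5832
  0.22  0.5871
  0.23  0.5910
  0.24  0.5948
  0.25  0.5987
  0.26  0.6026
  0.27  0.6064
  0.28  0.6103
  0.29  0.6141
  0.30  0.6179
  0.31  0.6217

σ√T = 0.52·√0.75 = 0.4503
d₁ = [ln(210/180) + (0.049 − 0.007 + 0.52²/2)·0.75] / 0.4503 = [0.1542 + 0.1329] / 0.4503 = 0.6374 ≈ 0.64
d₂ = d₁ − σ√T = 0.6374 − 0.4503 = 0.1871 ≈ 0.19
Pr(exercise) under Q = N(d₂) = 0.5753

0.5753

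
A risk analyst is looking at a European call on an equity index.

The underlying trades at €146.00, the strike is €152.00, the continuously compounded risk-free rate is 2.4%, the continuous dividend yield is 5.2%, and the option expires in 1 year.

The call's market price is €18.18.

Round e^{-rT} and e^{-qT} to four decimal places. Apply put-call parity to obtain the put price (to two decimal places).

€27.98

exp(−qT) = exp(−0.052·1) = 0.9493;  exp(−rT) = exp(−0.024·1) = 0.9763
Put-call parity: C − P = S·e^(−qT) − K·e^(−rT) = 146·0.9493 − 152·0.9763 = 138.5978 − 148.3976 = -9.7998
P = C − (C − P) = 18.18 − (-9.7998) = 27.9798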